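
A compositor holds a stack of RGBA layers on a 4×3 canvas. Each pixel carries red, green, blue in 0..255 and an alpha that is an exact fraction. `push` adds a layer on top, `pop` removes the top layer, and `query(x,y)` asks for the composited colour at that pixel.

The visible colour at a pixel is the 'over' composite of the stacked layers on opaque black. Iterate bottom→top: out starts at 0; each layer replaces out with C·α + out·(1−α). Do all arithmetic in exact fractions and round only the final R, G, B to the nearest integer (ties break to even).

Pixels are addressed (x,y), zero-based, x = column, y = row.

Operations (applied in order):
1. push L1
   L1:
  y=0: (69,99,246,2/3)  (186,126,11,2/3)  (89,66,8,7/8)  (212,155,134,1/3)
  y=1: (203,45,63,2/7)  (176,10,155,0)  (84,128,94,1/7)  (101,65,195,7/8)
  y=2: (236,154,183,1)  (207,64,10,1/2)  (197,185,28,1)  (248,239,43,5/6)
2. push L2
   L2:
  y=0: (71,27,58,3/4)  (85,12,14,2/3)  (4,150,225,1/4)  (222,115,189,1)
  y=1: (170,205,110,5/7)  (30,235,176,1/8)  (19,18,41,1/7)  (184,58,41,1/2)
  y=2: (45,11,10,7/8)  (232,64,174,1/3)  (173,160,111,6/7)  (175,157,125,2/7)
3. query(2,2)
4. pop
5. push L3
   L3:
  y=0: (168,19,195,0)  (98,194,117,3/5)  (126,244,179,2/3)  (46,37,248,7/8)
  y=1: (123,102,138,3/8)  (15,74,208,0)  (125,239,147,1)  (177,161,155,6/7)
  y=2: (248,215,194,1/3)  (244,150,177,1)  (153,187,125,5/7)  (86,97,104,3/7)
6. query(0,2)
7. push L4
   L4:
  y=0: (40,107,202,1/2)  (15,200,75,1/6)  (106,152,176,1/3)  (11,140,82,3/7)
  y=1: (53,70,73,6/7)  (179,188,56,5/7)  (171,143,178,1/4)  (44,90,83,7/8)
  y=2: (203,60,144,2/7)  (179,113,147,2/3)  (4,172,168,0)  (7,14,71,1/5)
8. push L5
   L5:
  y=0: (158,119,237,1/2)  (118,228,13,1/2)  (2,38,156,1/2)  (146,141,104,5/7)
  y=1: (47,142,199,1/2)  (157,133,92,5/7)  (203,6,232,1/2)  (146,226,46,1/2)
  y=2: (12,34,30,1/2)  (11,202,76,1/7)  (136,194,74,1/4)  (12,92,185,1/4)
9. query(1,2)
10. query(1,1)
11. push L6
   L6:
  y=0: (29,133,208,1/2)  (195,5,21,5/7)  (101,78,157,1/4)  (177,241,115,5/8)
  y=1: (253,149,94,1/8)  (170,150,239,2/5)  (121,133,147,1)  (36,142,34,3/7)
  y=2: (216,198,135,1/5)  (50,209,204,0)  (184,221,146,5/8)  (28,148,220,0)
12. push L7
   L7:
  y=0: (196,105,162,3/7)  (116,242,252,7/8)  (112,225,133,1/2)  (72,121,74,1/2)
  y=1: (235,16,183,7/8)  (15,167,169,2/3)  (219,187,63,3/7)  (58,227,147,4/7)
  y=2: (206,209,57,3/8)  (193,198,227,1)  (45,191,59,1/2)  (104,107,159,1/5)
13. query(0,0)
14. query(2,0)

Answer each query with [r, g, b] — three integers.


at x=2,y=2 over L1,L2:
L1 α=1: [197, 185, 28]
L2 α=6/7: [1235/7, 1145/7, 694/7]
→ [176, 164, 99]

at x=0,y=2 over L1,L3:
L1 α=1: [236, 154, 183]
L3 α=1/3: [240, 523/3, 560/3]
→ [240, 174, 187]

query (1,2) [L1,L3,L4,L5] — begin 0,0,0
L1 α=1/2: [207/2, 32, 5]
L3 α=1: [244, 150, 177]
L4 α=2/3: [602/3, 376/3, 157]
L5 α=1/7: [1215/7, 954/7, 1018/7]
→ [174, 136, 145]

at x=1,y=1 over L1,L3,L4,L5:
+L1 (α=0) → [0, 0, 0]
+L3 (α=0) → [0, 0, 0]
+L4 (α=5/7) → [895/7, 940/7, 40]
+L5 (α=5/7) → [7285/49, 6535/49, 540/7]
rounded: [149, 133, 77]

query (0,0) [L1,L3,L4,L5,L6,L7] — begin 0,0,0
+L1 (α=2/3) → [46, 66, 164]
+L3 (α=0) → [46, 66, 164]
+L4 (α=1/2) → [43, 173/2, 183]
+L5 (α=1/2) → [201/2, 411/4, 210]
+L6 (α=1/2) → [259/4, 943/8, 209]
+L7 (α=3/7) → [121, 1573/14, 1322/7]
= [121, 112, 189]

(2,0) stack=L1,L3,L4,L5,L6,L7; from [0,0,0]:
after L1 α=7/8: [623/8, 231/4, 7]
after L3 α=2/3: [2639/24, 2183/12, 365/3]
after L4 α=1/3: [3911/36, 3095/18, 1258/9]
after L5 α=1/2: [3983/72, 3779/36, 1331/9]
after L6 α=1/4: [6407/96, 4715/48, 901/6]
after L7 α=1/2: [17159/192, 15515/96, 1699/12]
rounded: [89, 162, 142]


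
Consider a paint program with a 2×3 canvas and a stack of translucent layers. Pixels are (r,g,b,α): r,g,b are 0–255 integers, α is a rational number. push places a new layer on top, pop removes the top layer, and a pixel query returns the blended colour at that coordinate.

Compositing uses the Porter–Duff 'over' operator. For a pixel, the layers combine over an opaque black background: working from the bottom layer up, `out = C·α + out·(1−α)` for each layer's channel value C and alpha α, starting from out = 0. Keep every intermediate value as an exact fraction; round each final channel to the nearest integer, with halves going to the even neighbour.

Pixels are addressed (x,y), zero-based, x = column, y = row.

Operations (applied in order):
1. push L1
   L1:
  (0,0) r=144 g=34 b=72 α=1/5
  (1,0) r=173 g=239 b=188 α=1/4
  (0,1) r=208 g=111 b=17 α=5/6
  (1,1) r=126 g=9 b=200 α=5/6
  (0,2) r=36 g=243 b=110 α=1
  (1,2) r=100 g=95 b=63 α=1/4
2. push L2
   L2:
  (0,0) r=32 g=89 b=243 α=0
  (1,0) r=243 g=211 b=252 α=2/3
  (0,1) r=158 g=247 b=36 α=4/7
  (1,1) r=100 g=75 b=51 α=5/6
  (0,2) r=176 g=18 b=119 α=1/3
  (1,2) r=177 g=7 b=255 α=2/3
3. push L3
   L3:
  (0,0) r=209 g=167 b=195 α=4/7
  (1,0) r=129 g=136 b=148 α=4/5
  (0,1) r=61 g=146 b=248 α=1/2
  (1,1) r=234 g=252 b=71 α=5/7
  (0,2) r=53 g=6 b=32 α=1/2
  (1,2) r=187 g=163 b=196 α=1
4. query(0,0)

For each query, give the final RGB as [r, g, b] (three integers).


query (0,0) [L1,L2,L3] — begin 0,0,0
L1 α=1/5: [144/5, 34/5, 72/5]
L2 α=0: [144/5, 34/5, 72/5]
L3 α=4/7: [4612/35, 3442/35, 588/5]
= [132, 98, 118]


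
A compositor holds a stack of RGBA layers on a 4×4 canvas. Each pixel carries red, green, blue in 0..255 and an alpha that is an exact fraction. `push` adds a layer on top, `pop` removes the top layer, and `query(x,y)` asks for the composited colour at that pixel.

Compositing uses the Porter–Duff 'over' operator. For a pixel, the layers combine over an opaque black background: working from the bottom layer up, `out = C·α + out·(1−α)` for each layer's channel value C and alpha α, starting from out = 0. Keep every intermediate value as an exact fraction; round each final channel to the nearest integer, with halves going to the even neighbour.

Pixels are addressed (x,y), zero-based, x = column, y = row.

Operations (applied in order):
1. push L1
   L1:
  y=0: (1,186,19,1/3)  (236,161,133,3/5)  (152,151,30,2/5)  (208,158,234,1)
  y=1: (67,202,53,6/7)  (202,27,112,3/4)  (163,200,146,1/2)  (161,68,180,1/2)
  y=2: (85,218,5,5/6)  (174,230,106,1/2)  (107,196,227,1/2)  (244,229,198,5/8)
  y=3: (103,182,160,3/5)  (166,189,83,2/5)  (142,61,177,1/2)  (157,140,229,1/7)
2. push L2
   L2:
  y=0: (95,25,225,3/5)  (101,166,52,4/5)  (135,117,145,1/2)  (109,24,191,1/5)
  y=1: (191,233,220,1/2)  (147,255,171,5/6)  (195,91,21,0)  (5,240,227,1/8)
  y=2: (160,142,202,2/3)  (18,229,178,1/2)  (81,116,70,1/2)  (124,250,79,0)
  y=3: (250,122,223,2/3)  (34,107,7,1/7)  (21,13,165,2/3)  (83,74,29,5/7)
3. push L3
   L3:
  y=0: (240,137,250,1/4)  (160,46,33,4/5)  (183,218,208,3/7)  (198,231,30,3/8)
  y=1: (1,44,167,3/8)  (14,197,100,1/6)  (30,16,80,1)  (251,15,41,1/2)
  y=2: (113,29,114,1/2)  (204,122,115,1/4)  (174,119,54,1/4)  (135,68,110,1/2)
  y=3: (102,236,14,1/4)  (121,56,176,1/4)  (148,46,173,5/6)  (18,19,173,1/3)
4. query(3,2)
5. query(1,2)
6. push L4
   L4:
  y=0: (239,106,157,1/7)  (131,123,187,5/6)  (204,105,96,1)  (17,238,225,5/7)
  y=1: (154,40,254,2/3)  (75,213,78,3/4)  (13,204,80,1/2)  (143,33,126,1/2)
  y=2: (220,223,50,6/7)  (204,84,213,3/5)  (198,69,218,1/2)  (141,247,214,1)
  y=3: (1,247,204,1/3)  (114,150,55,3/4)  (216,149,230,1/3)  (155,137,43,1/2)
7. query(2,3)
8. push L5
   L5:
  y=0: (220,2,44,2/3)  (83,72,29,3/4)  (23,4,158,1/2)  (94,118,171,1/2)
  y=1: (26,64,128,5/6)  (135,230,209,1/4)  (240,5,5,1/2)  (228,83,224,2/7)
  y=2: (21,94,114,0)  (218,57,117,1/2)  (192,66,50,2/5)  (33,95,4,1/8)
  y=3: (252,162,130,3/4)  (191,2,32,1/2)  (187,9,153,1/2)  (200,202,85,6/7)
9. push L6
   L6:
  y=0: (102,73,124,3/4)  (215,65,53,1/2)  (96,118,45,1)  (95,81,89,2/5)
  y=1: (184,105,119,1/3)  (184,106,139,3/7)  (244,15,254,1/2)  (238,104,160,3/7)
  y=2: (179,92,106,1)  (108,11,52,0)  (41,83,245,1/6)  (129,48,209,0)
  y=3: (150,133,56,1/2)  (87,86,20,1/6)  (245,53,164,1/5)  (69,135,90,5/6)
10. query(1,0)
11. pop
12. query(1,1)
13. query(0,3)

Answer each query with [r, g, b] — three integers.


(3,2) stack=L1,L2,L3; from [0,0,0]:
after L1 α=5/8: [305/2, 1145/8, 495/4]
after L2 α=0: [305/2, 1145/8, 495/4]
after L3 α=1/2: [575/4, 1689/16, 935/8]
rounded: [144, 106, 117]

query (1,2) [L1,L2,L3] — begin 0,0,0
L1 α=1/2: [87, 115, 53]
L2 α=1/2: [105/2, 172, 231/2]
L3 α=1/4: [723/8, 319/2, 923/8]
= [90, 160, 115]

at x=2,y=3 over L1,L2,L3,L4:
after L1 α=1/2: [71, 61/2, 177/2]
after L2 α=2/3: [113/3, 113/6, 279/2]
after L3 α=5/6: [2333/18, 1493/36, 2009/12]
after L4 α=1/3: [4277/27, 4175/54, 3389/18]
→ [158, 77, 188]

at x=1,y=0 over L1,L2,L3,L4,L5,L6:
after L1 α=3/5: [708/5, 483/5, 399/5]
after L2 α=4/5: [2728/25, 3803/25, 1439/25]
after L3 α=4/5: [18728/125, 8403/125, 4739/125]
after L4 α=5/6: [100603/750, 14213/125, 20269/125]
after L5 α=3/4: [287353/3000, 41213/500, 7786/125]
after L6 α=1/2: [932353/6000, 73713/1000, 14411/250]
rounded: [155, 74, 58]

(1,1) stack=L1,L2,L3,L4,L5; from [0,0,0]:
+L1 (α=3/4) → [303/2, 81/4, 84]
+L2 (α=5/6) → [591/4, 1727/8, 313/2]
+L3 (α=1/6) → [3011/24, 10211/48, 1765/12]
+L4 (α=3/4) → [8411/96, 40883/192, 4573/48]
+L5 (α=1/4) → [12731/128, 55603/256, 7917/64]
= [99, 217, 124]

at x=0,y=3 over L1,L2,L3,L4,L5:
after L1 α=3/5: [309/5, 546/5, 96]
after L2 α=2/3: [2809/15, 1766/15, 542/3]
after L3 α=1/4: [3319/20, 1473/10, 139]
after L4 α=1/3: [3329/30, 2708/15, 482/3]
after L5 α=3/4: [26009/120, 4999/30, 413/3]
→ [217, 167, 138]


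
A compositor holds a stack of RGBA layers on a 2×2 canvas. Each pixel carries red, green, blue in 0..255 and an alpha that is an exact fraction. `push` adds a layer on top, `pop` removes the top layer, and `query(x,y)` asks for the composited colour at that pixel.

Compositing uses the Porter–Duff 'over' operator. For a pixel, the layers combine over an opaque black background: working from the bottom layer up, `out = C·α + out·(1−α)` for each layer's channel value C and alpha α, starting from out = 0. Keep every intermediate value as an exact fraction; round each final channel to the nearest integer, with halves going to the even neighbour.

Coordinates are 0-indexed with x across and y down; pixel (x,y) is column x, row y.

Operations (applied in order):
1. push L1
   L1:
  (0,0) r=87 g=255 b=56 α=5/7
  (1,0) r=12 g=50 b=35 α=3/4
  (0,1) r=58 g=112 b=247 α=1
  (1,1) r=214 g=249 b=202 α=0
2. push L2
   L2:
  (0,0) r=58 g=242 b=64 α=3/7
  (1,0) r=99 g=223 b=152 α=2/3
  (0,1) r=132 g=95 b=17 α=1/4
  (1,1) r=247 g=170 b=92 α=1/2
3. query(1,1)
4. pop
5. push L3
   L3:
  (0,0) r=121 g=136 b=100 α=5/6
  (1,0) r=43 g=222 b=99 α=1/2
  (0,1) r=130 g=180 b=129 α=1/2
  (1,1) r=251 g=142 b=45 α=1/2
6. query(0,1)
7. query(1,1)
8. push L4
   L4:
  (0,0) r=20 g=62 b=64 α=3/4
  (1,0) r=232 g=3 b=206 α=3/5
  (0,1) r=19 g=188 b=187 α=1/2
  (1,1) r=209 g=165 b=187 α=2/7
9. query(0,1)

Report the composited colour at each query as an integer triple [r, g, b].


query (1,1) [L1,L2] — begin 0,0,0
after L1 α=0: [0, 0, 0]
after L2 α=1/2: [247/2, 85, 46]
→ [124, 85, 46]

(0,1) stack=L1,L3; from [0,0,0]:
after L1 α=1: [58, 112, 247]
after L3 α=1/2: [94, 146, 188]
→ [94, 146, 188]

at x=1,y=1 over L1,L3:
+L1 (α=0) → [0, 0, 0]
+L3 (α=1/2) → [251/2, 71, 45/2]
rounded: [126, 71, 22]

at x=0,y=1 over L1,L3,L4:
after L1 α=1: [58, 112, 247]
after L3 α=1/2: [94, 146, 188]
after L4 α=1/2: [113/2, 167, 375/2]
rounded: [56, 167, 188]


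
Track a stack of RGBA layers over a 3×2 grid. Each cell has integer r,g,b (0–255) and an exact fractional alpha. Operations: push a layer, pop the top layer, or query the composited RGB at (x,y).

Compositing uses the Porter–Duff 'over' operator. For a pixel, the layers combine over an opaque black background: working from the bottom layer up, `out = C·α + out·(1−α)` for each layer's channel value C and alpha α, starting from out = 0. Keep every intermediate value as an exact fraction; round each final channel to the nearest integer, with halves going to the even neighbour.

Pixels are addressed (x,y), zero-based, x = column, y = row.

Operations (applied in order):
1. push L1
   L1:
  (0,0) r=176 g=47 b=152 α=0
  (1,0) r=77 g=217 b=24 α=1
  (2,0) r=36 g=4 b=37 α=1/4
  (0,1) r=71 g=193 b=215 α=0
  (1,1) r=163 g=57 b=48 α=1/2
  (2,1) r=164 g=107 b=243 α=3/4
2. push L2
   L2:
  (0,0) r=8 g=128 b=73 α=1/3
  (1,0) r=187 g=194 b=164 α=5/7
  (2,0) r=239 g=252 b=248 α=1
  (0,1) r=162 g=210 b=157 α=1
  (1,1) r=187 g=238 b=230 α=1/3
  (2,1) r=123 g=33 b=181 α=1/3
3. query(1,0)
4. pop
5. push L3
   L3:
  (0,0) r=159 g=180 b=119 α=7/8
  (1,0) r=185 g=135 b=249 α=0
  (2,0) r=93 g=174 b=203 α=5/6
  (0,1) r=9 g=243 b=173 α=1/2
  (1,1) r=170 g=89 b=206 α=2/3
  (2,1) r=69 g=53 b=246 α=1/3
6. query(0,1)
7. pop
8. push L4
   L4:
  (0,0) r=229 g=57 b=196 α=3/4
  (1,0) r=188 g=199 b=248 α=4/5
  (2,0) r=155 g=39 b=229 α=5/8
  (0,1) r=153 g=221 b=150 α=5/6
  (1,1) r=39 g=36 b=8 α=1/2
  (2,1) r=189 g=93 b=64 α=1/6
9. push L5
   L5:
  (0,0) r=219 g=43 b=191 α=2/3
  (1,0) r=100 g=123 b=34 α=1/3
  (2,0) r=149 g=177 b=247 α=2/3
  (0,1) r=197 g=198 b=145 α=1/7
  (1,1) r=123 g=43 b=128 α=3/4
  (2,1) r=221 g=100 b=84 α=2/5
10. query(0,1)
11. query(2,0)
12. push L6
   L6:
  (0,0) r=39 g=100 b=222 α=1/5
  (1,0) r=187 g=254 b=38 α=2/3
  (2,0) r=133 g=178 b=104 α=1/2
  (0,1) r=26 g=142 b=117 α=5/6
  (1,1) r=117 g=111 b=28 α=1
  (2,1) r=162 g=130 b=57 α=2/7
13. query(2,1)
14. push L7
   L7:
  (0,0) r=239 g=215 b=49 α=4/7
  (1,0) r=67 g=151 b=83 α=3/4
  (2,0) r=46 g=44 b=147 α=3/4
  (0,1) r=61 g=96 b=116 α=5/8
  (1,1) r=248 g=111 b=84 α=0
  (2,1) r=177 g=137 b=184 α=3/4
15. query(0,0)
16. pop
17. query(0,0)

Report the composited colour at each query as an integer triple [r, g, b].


(1,0) stack=L1,L2; from [0,0,0]:
L1 α=1: [77, 217, 24]
L2 α=5/7: [1089/7, 1404/7, 124]
→ [156, 201, 124]

at x=0,y=1 over L1,L3:
+L1 (α=0) → [0, 0, 0]
+L3 (α=1/2) → [9/2, 243/2, 173/2]
rounded: [4, 122, 86]

query (0,1) [L1,L4,L5] — begin 0,0,0
+L1 (α=0) → [0, 0, 0]
+L4 (α=5/6) → [255/2, 1105/6, 125]
+L5 (α=1/7) → [962/7, 1303/7, 895/7]
rounded: [137, 186, 128]

at x=2,y=0 over L1,L4,L5:
after L1 α=1/4: [9, 1, 37/4]
after L4 α=5/8: [401/4, 99/4, 4691/32]
after L5 α=2/3: [531/4, 505/4, 6833/32]
rounded: [133, 126, 214]

query (2,1) [L1,L4,L5,L6] — begin 0,0,0
+L1 (α=3/4) → [123, 321/4, 729/4]
+L4 (α=1/6) → [134, 659/8, 3901/24]
+L5 (α=2/5) → [844/5, 3577/40, 1049/8]
+L6 (α=2/7) → [1168/7, 5657/56, 6157/56]
rounded: [167, 101, 110]

at x=0,y=0 over L1,L4,L5,L6,L7:
L1 α=0: [0, 0, 0]
L4 α=3/4: [687/4, 171/4, 147]
L5 α=2/3: [813/4, 515/12, 529/3]
L6 α=1/5: [852/5, 163/3, 2782/15]
L7 α=4/7: [1048/5, 1023/7, 3762/35]
= [210, 146, 107]

(0,0) stack=L1,L4,L5,L6; from [0,0,0]:
+L1 (α=0) → [0, 0, 0]
+L4 (α=3/4) → [687/4, 171/4, 147]
+L5 (α=2/3) → [813/4, 515/12, 529/3]
+L6 (α=1/5) → [852/5, 163/3, 2782/15]
→ [170, 54, 185]


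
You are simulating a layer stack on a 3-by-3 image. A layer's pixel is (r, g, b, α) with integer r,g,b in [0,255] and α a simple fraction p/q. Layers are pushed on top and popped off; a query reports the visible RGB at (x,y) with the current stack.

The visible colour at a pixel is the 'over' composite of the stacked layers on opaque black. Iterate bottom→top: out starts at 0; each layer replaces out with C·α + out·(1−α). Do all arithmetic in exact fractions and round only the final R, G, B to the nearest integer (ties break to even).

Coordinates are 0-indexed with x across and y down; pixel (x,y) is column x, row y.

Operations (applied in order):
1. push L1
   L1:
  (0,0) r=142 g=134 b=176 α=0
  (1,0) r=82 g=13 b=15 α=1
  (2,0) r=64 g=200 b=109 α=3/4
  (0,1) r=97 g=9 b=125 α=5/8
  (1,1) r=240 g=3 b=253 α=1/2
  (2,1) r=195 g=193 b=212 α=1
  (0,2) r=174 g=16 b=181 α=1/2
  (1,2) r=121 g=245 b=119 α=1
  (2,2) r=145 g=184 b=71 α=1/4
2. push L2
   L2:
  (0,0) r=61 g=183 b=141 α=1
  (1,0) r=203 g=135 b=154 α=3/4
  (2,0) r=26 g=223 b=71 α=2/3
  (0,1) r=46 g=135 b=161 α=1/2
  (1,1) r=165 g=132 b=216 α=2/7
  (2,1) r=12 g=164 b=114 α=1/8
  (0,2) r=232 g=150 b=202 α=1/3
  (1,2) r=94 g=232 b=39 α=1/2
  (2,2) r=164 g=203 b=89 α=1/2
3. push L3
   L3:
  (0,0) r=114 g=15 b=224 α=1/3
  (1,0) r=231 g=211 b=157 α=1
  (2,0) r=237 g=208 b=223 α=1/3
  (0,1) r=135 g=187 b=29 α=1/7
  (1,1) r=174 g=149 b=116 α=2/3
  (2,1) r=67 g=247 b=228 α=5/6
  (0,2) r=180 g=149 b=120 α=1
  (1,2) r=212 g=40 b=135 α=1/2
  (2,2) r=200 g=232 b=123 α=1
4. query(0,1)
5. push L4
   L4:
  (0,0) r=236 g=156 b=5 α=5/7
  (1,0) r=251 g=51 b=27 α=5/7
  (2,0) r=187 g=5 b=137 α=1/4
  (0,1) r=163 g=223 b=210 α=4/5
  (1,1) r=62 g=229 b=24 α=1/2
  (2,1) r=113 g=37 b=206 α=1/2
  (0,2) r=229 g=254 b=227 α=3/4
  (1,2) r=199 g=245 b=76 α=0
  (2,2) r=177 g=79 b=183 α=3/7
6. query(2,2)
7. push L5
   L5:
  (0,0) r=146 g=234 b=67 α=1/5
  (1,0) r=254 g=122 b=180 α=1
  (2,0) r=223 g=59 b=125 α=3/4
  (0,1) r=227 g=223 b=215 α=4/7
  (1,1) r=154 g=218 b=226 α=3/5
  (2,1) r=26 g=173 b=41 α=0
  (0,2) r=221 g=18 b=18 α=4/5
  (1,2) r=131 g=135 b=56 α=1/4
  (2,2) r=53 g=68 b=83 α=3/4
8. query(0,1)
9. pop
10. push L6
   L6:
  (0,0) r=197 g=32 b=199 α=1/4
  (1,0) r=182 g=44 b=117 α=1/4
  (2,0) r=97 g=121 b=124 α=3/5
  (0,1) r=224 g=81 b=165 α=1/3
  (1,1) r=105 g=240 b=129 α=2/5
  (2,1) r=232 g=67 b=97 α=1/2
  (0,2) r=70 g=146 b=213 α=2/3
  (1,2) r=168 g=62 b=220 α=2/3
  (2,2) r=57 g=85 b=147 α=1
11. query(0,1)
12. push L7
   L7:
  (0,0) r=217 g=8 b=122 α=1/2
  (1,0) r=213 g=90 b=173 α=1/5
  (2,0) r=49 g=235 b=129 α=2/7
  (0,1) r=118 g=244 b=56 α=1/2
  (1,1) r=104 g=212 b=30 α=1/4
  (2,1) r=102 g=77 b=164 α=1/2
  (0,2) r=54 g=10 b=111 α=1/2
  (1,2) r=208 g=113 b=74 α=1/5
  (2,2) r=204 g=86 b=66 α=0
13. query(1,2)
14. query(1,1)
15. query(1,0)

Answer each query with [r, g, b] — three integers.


at x=0,y=1 over L1,L2,L3:
+L1 (α=5/8) → [485/8, 45/8, 625/8]
+L2 (α=1/2) → [853/16, 1125/16, 1913/16]
+L3 (α=1/7) → [3639/56, 4871/56, 853/8]
rounded: [65, 87, 107]

query (2,2) [L1,L2,L3,L4] — begin 0,0,0
L1 α=1/4: [145/4, 46, 71/4]
L2 α=1/2: [801/8, 249/2, 427/8]
L3 α=1: [200, 232, 123]
L4 α=3/7: [1331/7, 1165/7, 1041/7]
rounded: [190, 166, 149]

at x=0,y=1 over L1,L2,L3,L4,L5:
+L1 (α=5/8) → [485/8, 45/8, 625/8]
+L2 (α=1/2) → [853/16, 1125/16, 1913/16]
+L3 (α=1/7) → [3639/56, 4871/56, 853/8]
+L4 (α=4/5) → [40151/280, 54823/280, 7573/40]
+L5 (α=4/7) → [374693/1960, 414229/1960, 57119/280]
= [191, 211, 204]

at x=0,y=1 over L1,L2,L3,L4,L6:
after L1 α=5/8: [485/8, 45/8, 625/8]
after L2 α=1/2: [853/16, 1125/16, 1913/16]
after L3 α=1/7: [3639/56, 4871/56, 853/8]
after L4 α=4/5: [40151/280, 54823/280, 7573/40]
after L6 α=1/3: [23837/140, 66163/420, 10873/60]
→ [170, 158, 181]

at x=1,y=2 over L1,L2,L3,L4,L6,L7:
+L1 (α=1) → [121, 245, 119]
+L2 (α=1/2) → [215/2, 477/2, 79]
+L3 (α=1/2) → [639/4, 557/4, 107]
+L4 (α=0) → [639/4, 557/4, 107]
+L6 (α=2/3) → [661/4, 351/4, 547/3]
+L7 (α=1/5) → [869/5, 464/5, 482/3]
rounded: [174, 93, 161]

query (1,1) [L1,L2,L3,L4,L6,L7] — begin 0,0,0
after L1 α=1/2: [120, 3/2, 253/2]
after L2 α=2/7: [930/7, 543/14, 2129/14]
after L3 α=2/3: [1122/7, 4715/42, 5377/42]
after L4 α=1/2: [778/7, 14333/84, 6385/84]
after L6 α=2/5: [3804/35, 27773/140, 13609/140]
after L7 α=1/4: [3763/35, 112999/560, 45027/560]
rounded: [108, 202, 80]

query (1,0) [L1,L2,L3,L4,L6,L7] — begin 0,0,0
+L1 (α=1) → [82, 13, 15]
+L2 (α=3/4) → [691/4, 209/2, 477/4]
+L3 (α=1) → [231, 211, 157]
+L4 (α=5/7) → [1717/7, 677/7, 449/7]
+L6 (α=1/4) → [6425/28, 2339/28, 1083/14]
+L7 (α=1/5) → [7916/35, 2969/35, 3377/35]
= [226, 85, 96]


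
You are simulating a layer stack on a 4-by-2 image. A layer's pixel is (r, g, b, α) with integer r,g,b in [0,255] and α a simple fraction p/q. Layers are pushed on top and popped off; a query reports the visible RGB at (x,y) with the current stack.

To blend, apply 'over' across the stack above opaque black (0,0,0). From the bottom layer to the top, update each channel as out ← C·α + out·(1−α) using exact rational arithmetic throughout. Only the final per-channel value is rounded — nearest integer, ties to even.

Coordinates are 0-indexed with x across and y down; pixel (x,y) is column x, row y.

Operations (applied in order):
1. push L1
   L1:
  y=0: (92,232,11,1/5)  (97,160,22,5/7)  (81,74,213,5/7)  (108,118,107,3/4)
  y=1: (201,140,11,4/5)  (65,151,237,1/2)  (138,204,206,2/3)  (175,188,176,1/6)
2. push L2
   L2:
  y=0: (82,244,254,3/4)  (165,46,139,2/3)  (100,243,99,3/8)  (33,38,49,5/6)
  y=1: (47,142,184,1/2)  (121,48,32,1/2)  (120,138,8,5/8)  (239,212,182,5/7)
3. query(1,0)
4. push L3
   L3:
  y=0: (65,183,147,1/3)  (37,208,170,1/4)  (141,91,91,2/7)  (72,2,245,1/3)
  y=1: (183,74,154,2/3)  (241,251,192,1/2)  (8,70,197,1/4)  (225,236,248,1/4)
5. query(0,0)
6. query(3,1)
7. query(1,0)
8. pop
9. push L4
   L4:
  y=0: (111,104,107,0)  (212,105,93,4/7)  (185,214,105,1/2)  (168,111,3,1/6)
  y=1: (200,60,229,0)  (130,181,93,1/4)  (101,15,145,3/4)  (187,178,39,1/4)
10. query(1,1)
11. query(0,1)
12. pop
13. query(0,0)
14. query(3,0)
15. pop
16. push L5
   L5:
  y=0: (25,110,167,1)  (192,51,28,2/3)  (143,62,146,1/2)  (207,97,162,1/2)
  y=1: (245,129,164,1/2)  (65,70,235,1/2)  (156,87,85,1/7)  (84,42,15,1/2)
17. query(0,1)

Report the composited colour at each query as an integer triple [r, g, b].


(1,0) stack=L1,L2; from [0,0,0]:
after L1 α=5/7: [485/7, 800/7, 110/7]
after L2 α=2/3: [2795/21, 1444/21, 2056/21]
= [133, 69, 98]

at x=0,y=0 over L1,L2,L3:
after L1 α=1/5: [92/5, 232/5, 11/5]
after L2 α=3/4: [661/10, 973/5, 3821/20]
after L3 α=1/3: [986/15, 2861/15, 5291/30]
= [66, 191, 176]

(3,1) stack=L1,L2,L3; from [0,0,0]:
L1 α=1/6: [175/6, 94/3, 88/3]
L2 α=5/7: [3760/21, 3368/21, 2906/21]
L3 α=1/4: [5335/28, 1255/7, 2321/14]
→ [191, 179, 166]

(1,0) stack=L1,L2,L3; from [0,0,0]:
after L1 α=5/7: [485/7, 800/7, 110/7]
after L2 α=2/3: [2795/21, 1444/21, 2056/21]
after L3 α=1/4: [1527/14, 725/7, 1623/14]
rounded: [109, 104, 116]

(1,1) stack=L1,L2,L4; from [0,0,0]:
after L1 α=1/2: [65/2, 151/2, 237/2]
after L2 α=1/2: [307/4, 247/4, 301/4]
after L4 α=1/4: [1441/16, 1465/16, 1275/16]
rounded: [90, 92, 80]

query (0,1) [L1,L2,L4] — begin 0,0,0
L1 α=4/5: [804/5, 112, 44/5]
L2 α=1/2: [1039/10, 127, 482/5]
L4 α=0: [1039/10, 127, 482/5]
rounded: [104, 127, 96]

(0,0) stack=L1,L2; from [0,0,0]:
after L1 α=1/5: [92/5, 232/5, 11/5]
after L2 α=3/4: [661/10, 973/5, 3821/20]
rounded: [66, 195, 191]

at x=3,y=0 over L1,L2:
after L1 α=3/4: [81, 177/2, 321/4]
after L2 α=5/6: [41, 557/12, 1301/24]
→ [41, 46, 54]

at x=0,y=1 over L1,L5:
L1 α=4/5: [804/5, 112, 44/5]
L5 α=1/2: [2029/10, 241/2, 432/5]
rounded: [203, 120, 86]


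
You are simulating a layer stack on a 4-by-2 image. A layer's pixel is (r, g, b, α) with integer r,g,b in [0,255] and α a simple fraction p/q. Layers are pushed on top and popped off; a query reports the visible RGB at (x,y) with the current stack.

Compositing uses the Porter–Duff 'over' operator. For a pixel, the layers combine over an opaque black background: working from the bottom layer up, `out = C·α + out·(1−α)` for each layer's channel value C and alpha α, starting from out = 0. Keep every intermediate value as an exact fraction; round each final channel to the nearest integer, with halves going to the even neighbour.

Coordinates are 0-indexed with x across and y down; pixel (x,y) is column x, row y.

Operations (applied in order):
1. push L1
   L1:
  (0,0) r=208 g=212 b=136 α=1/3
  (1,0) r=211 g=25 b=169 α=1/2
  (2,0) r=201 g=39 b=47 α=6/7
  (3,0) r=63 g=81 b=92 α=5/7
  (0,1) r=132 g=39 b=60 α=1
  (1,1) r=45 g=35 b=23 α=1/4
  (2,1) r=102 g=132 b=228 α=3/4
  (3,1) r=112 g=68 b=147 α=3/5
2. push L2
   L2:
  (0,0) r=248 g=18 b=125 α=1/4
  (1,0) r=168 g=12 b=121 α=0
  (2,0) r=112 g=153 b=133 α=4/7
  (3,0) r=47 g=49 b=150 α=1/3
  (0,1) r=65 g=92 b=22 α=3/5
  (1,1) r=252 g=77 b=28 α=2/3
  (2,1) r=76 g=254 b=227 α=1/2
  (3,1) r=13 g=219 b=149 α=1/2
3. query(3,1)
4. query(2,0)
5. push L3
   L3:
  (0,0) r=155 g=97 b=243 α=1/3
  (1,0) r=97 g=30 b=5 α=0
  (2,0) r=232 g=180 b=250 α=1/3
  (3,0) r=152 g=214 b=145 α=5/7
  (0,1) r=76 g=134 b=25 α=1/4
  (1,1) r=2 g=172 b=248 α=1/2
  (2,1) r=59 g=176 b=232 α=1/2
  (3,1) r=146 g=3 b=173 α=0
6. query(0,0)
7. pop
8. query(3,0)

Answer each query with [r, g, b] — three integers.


query (3,1) [L1,L2] — begin 0,0,0
L1 α=3/5: [336/5, 204/5, 441/5]
L2 α=1/2: [401/10, 1299/10, 593/5]
→ [40, 130, 119]

query (2,0) [L1,L2] — begin 0,0,0
L1 α=6/7: [1206/7, 234/7, 282/7]
L2 α=4/7: [6754/49, 4986/49, 4570/49]
→ [138, 102, 93]

(0,0) stack=L1,L2,L3; from [0,0,0]:
L1 α=1/3: [208/3, 212/3, 136/3]
L2 α=1/4: [114, 115/2, 261/4]
L3 α=1/3: [383/3, 212/3, 249/2]
= [128, 71, 124]

(3,0) stack=L1,L2; from [0,0,0]:
+L1 (α=5/7) → [45, 405/7, 460/7]
+L2 (α=1/3) → [137/3, 1153/21, 1970/21]
= [46, 55, 94]


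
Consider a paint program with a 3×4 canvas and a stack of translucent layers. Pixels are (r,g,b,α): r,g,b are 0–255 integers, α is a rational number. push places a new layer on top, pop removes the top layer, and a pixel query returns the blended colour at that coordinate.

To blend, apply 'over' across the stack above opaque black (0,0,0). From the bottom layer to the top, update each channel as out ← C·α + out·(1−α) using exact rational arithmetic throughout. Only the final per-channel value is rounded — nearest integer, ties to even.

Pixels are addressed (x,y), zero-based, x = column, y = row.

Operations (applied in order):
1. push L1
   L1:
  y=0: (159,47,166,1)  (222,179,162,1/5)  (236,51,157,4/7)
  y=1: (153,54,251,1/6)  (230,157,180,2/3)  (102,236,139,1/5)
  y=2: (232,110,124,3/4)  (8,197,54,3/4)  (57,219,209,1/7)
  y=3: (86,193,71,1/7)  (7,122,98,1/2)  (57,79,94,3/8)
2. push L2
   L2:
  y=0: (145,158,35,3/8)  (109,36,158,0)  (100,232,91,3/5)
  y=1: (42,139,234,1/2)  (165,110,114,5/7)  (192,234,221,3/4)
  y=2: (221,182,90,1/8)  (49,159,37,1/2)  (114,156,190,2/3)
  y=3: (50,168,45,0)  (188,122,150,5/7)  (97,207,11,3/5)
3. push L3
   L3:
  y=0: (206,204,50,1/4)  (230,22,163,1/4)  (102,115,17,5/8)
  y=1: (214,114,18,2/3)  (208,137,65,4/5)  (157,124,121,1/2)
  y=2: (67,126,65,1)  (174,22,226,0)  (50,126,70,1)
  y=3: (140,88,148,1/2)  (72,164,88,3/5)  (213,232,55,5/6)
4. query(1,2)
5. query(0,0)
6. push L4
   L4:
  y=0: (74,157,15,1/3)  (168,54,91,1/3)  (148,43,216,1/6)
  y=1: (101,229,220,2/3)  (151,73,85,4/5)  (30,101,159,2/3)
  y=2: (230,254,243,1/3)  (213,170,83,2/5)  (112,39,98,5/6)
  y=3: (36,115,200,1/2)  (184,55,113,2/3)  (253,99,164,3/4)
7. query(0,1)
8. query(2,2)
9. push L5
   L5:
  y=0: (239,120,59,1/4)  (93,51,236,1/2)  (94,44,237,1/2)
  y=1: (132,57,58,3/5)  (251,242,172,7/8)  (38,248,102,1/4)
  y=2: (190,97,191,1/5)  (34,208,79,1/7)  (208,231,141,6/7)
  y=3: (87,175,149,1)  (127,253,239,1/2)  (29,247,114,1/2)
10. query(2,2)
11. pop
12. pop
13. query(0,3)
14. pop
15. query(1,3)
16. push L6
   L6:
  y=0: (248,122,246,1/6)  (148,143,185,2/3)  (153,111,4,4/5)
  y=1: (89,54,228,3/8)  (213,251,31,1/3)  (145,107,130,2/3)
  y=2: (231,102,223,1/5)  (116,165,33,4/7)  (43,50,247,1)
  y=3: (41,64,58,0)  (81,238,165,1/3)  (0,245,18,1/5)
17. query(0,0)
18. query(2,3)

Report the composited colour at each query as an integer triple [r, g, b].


(1,2) stack=L1,L2,L3; from [0,0,0]:
+L1 (α=3/4) → [6, 591/4, 81/2]
+L2 (α=1/2) → [55/2, 1227/8, 155/4]
+L3 (α=0) → [55/2, 1227/8, 155/4]
= [28, 153, 39]

query (0,0) [L1,L2,L3] — begin 0,0,0
+L1 (α=1) → [159, 47, 166]
+L2 (α=3/8) → [615/4, 709/8, 935/8]
+L3 (α=1/4) → [2669/16, 3759/32, 3205/32]
→ [167, 117, 100]

(0,1) stack=L1,L2,L3,L4; from [0,0,0]:
after L1 α=1/6: [51/2, 9, 251/6]
after L2 α=1/2: [135/4, 74, 1655/12]
after L3 α=2/3: [1847/12, 302/3, 2087/36]
after L4 α=2/3: [4271/36, 1676/9, 17927/108]
rounded: [119, 186, 166]

at x=2,y=2 over L1,L2,L3,L4:
L1 α=1/7: [57/7, 219/7, 209/7]
L2 α=2/3: [551/7, 801/7, 2869/21]
L3 α=1: [50, 126, 70]
L4 α=5/6: [305/3, 107/2, 280/3]
rounded: [102, 54, 93]

at x=2,y=2 over L1,L2,L3,L4,L5:
after L1 α=1/7: [57/7, 219/7, 209/7]
after L2 α=2/3: [551/7, 801/7, 2869/21]
after L3 α=1: [50, 126, 70]
after L4 α=5/6: [305/3, 107/2, 280/3]
after L5 α=6/7: [4049/21, 2879/14, 2818/21]
= [193, 206, 134]

(0,3) stack=L1,L2,L3; from [0,0,0]:
+L1 (α=1/7) → [86/7, 193/7, 71/7]
+L2 (α=0) → [86/7, 193/7, 71/7]
+L3 (α=1/2) → [533/7, 809/14, 1107/14]
= [76, 58, 79]

query (1,3) [L1,L2] — begin 0,0,0
L1 α=1/2: [7/2, 61, 49]
L2 α=5/7: [947/7, 732/7, 848/7]
→ [135, 105, 121]

at x=0,y=0 over L1,L2,L6:
L1 α=1: [159, 47, 166]
L2 α=3/8: [615/4, 709/8, 935/8]
L6 α=1/6: [4067/24, 1507/16, 6643/48]
= [169, 94, 138]

at x=2,y=3 over L1,L2,L6:
L1 α=3/8: [171/8, 237/8, 141/4]
L2 α=3/5: [267/4, 2721/20, 207/10]
L6 α=1/5: [267/5, 3946/25, 504/25]
rounded: [53, 158, 20]


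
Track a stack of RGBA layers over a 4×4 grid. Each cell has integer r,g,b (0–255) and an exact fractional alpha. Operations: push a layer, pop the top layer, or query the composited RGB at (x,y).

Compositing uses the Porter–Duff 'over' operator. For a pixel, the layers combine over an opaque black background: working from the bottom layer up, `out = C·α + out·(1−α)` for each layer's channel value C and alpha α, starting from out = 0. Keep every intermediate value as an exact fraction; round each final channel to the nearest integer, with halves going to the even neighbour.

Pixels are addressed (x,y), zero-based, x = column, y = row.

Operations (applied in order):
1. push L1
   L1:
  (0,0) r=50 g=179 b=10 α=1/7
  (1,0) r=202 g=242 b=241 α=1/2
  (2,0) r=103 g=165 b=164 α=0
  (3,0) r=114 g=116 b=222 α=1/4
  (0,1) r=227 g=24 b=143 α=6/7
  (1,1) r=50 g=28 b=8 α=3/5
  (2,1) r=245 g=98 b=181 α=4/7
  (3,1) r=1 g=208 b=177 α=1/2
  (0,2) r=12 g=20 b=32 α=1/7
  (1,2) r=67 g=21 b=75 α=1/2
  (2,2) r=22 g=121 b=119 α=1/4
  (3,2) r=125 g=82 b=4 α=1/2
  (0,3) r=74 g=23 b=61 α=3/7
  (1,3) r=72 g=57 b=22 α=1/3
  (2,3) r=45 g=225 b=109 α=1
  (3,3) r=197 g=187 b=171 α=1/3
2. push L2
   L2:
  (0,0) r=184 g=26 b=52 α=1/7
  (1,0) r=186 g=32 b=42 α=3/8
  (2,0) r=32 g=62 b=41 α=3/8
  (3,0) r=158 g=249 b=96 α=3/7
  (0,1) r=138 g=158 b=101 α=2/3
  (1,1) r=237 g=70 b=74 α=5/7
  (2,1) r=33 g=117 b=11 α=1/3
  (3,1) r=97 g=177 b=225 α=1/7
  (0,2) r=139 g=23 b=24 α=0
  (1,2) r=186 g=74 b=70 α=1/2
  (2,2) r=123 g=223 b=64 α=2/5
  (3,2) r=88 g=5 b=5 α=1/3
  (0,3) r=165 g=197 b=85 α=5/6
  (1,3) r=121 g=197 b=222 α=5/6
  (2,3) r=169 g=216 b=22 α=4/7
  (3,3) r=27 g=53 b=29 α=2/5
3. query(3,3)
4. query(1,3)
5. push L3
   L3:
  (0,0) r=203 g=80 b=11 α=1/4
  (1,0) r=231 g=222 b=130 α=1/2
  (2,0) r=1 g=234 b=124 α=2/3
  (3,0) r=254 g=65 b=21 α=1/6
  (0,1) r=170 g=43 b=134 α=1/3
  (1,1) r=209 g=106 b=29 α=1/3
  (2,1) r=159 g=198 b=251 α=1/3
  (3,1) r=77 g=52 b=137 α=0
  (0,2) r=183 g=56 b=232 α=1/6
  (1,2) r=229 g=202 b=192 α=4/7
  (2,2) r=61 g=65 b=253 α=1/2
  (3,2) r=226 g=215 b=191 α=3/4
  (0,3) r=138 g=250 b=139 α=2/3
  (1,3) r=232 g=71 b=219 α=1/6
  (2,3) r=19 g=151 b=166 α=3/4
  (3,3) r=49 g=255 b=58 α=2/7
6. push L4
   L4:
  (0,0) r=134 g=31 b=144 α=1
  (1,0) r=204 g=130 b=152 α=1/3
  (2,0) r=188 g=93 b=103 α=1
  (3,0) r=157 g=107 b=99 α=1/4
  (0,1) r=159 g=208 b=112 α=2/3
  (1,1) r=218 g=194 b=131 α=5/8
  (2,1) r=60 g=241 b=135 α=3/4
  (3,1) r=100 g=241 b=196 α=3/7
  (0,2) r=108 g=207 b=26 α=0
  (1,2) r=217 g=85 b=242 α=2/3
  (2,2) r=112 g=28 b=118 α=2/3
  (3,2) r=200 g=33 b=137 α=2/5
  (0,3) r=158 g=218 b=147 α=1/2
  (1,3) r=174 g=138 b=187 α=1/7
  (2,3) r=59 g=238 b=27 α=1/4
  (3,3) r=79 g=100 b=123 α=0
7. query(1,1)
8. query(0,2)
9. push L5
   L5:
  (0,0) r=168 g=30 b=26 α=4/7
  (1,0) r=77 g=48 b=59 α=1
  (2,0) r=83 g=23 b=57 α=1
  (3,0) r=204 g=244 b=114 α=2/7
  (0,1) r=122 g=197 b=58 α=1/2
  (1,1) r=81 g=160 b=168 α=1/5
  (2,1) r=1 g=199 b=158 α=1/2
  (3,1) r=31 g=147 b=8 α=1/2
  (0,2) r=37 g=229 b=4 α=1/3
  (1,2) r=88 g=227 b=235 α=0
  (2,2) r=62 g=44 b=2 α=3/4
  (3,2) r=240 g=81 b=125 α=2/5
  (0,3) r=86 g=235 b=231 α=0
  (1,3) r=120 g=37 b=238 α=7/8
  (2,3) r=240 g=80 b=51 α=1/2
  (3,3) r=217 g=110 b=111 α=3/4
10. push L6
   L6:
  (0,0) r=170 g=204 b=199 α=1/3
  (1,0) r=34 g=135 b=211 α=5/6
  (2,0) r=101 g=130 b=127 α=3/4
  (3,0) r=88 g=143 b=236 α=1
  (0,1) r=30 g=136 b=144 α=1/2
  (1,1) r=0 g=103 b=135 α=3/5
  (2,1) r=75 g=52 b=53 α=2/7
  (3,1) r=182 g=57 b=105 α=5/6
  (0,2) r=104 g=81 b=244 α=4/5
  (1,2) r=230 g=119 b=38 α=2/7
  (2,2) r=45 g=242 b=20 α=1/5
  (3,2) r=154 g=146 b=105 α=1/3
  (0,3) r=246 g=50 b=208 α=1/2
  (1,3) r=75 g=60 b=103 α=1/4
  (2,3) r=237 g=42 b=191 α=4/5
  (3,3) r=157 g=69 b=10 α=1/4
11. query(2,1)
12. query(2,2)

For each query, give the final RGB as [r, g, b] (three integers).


query (3,3) [L1,L2] — begin 0,0,0
+L1 (α=1/3) → [197/3, 187/3, 57]
+L2 (α=2/5) → [251/5, 293/5, 229/5]
= [50, 59, 46]

at x=1,y=3 over L1,L2:
L1 α=1/3: [24, 19, 22/3]
L2 α=5/6: [629/6, 502/3, 1676/9]
rounded: [105, 167, 186]

query (1,1) [L1,L2,L3,L4] — begin 0,0,0
after L1 α=3/5: [30, 84/5, 24/5]
after L2 α=5/7: [1245/7, 274/5, 1898/35]
after L3 α=1/3: [3953/21, 1078/15, 4811/105]
after L4 α=5/8: [11583/56, 741/5, 3467/35]
= [207, 148, 99]

(0,2) stack=L1,L2,L3,L4; from [0,0,0]:
after L1 α=1/7: [12/7, 20/7, 32/7]
after L2 α=0: [12/7, 20/7, 32/7]
after L3 α=1/6: [447/14, 82/7, 892/21]
after L4 α=0: [447/14, 82/7, 892/21]
= [32, 12, 42]

at x=2,y=1 over L1,L2,L3,L4,L5,L6:
+L1 (α=4/7) → [140, 56, 724/7]
+L2 (α=1/3) → [313/3, 229/3, 1525/21]
+L3 (α=1/3) → [1103/9, 1052/9, 8321/63]
+L4 (α=3/4) → [2723/36, 7559/36, 8459/63]
+L5 (α=1/2) → [2759/72, 14723/72, 18413/126]
+L6 (α=2/7) → [24595/504, 81103/504, 105421/882]
→ [49, 161, 120]

query (2,2) [L1,L2,L3,L4,L5,L6] — begin 0,0,0
L1 α=1/4: [11/2, 121/4, 119/4]
L2 α=2/5: [105/2, 2147/20, 869/20]
L3 α=1/2: [227/4, 3447/40, 5929/40]
L4 α=2/3: [1123/12, 5687/120, 5123/40]
L5 α=3/4: [3355/48, 21527/480, 5363/160]
L6 α=1/5: [779/12, 50567/600, 6163/200]
→ [65, 84, 31]


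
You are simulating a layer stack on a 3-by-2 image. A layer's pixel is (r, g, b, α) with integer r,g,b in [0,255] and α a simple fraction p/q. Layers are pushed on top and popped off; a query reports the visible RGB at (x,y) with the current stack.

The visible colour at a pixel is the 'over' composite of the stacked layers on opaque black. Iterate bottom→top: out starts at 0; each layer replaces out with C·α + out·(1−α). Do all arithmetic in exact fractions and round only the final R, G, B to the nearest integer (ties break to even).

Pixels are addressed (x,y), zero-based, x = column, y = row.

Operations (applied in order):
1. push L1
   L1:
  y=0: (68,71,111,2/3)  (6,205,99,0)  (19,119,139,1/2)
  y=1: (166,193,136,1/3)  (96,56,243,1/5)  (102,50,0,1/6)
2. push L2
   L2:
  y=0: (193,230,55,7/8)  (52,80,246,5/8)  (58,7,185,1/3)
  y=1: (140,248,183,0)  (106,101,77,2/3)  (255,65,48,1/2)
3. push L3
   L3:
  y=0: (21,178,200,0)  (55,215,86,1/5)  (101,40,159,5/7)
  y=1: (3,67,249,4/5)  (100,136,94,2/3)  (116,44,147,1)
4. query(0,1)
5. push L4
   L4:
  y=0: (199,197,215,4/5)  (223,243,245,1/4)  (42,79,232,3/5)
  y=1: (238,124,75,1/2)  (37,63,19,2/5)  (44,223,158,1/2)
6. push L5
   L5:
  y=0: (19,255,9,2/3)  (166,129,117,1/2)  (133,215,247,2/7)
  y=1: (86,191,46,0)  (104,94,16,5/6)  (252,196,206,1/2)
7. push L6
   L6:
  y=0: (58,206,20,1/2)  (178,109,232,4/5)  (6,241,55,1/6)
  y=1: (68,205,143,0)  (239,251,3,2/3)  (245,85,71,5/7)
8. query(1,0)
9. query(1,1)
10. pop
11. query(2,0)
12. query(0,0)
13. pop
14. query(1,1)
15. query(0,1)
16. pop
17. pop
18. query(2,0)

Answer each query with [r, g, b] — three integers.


query (0,1) [L1,L2,L3] — begin 0,0,0
+L1 (α=1/3) → [166/3, 193/3, 136/3]
+L2 (α=0) → [166/3, 193/3, 136/3]
+L3 (α=4/5) → [202/15, 997/15, 3124/15]
rounded: [13, 66, 208]

query (1,0) [L1,L2,L3,L4,L5,L6] — begin 0,0,0
after L1 α=0: [0, 0, 0]
after L2 α=5/8: [65/2, 50, 615/4]
after L3 α=1/5: [37, 83, 701/5]
after L4 α=1/4: [167/2, 123, 832/5]
after L5 α=1/2: [499/4, 126, 1417/10]
after L6 α=4/5: [3347/20, 562/5, 10697/50]
→ [167, 112, 214]

(1,1) stack=L1,L2,L3,L4,L5,L6; from [0,0,0]:
+L1 (α=1/5) → [96/5, 56/5, 243/5]
+L2 (α=2/3) → [1156/15, 1066/15, 1013/15]
+L3 (α=2/3) → [4156/45, 5146/45, 3833/45]
+L4 (α=2/5) → [5266/75, 7036/75, 4403/75]
+L5 (α=5/6) → [22133/225, 21143/225, 10403/450]
+L6 (α=2/3) → [129683/675, 134093/675, 13103/1350]
→ [192, 199, 10]

at x=2,y=0 over L1,L2,L3,L4,L5:
after L1 α=1/2: [19/2, 119/2, 139/2]
after L2 α=1/3: [77/3, 42, 108]
after L3 α=5/7: [1669/21, 284/7, 1011/7]
after L4 α=3/5: [5984/105, 2227/35, 6894/35]
after L5 α=2/7: [11570/147, 5237/49, 10352/49]
→ [79, 107, 211]

at x=0,y=0 over L1,L2,L3,L4,L5:
+L1 (α=2/3) → [136/3, 142/3, 74]
+L2 (α=7/8) → [4189/24, 1243/6, 459/8]
+L3 (α=0) → [4189/24, 1243/6, 459/8]
+L4 (α=4/5) → [23293/120, 5971/30, 7339/40]
+L5 (α=2/3) → [27853/360, 21271/90, 8059/120]
→ [77, 236, 67]

query (1,1) [L1,L2,L3,L4] — begin 0,0,0
+L1 (α=1/5) → [96/5, 56/5, 243/5]
+L2 (α=2/3) → [1156/15, 1066/15, 1013/15]
+L3 (α=2/3) → [4156/45, 5146/45, 3833/45]
+L4 (α=2/5) → [5266/75, 7036/75, 4403/75]
→ [70, 94, 59]

query (0,1) [L1,L2,L3,L4] — begin 0,0,0
L1 α=1/3: [166/3, 193/3, 136/3]
L2 α=0: [166/3, 193/3, 136/3]
L3 α=4/5: [202/15, 997/15, 3124/15]
L4 α=1/2: [1886/15, 2857/30, 4249/30]
rounded: [126, 95, 142]

(2,0) stack=L1,L2; from [0,0,0]:
L1 α=1/2: [19/2, 119/2, 139/2]
L2 α=1/3: [77/3, 42, 108]
= [26, 42, 108]


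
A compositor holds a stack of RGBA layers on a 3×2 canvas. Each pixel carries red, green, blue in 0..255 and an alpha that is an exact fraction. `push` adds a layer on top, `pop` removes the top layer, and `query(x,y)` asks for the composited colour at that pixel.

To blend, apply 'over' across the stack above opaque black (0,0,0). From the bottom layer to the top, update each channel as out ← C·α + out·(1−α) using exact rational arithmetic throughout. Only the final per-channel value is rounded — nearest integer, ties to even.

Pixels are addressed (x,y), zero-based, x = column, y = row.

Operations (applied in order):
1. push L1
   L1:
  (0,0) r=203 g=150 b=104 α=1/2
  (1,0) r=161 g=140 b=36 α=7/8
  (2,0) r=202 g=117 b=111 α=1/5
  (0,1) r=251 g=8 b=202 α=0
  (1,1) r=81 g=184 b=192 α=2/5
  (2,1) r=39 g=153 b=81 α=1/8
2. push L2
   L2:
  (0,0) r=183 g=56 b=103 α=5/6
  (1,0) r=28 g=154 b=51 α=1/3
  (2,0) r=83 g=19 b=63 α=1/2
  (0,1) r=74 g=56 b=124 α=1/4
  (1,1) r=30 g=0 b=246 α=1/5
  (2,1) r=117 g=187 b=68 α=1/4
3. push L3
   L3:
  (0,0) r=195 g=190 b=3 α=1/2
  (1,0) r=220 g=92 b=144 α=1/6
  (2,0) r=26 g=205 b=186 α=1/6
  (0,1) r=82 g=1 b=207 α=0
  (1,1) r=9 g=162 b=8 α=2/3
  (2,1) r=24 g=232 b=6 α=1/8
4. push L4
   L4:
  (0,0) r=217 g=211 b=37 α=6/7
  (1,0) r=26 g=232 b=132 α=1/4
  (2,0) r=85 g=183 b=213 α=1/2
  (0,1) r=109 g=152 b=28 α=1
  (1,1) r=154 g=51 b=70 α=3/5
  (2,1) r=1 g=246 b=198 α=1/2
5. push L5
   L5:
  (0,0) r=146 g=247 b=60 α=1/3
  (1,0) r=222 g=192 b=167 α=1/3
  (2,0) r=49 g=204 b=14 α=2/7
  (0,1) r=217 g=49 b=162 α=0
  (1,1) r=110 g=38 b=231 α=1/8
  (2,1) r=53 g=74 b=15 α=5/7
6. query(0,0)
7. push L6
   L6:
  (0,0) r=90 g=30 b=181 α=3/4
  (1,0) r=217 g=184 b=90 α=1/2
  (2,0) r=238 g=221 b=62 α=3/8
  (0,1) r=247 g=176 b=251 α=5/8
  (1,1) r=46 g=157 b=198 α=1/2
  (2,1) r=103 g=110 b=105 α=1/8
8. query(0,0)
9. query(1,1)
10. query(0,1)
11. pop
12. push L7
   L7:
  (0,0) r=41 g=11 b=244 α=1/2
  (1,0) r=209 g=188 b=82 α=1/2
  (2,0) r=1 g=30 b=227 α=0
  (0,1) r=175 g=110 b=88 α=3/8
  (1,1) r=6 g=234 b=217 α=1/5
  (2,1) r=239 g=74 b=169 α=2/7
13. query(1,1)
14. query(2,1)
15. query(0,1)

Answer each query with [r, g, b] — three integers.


(0,0) stack=L1,L2,L3,L4,L5; from [0,0,0]:
L1 α=1/2: [203/2, 75, 52]
L2 α=5/6: [2033/12, 355/6, 189/2]
L3 α=1/2: [4373/24, 1495/12, 195/4]
L4 α=6/7: [35621/168, 16687/84, 1083/28]
L5 α=1/3: [47885/252, 27061/126, 641/14]
→ [190, 215, 46]

at x=0,y=0 over L1,L2,L3,L4,L5,L6:
L1 α=1/2: [203/2, 75, 52]
L2 α=5/6: [2033/12, 355/6, 189/2]
L3 α=1/2: [4373/24, 1495/12, 195/4]
L4 α=6/7: [35621/168, 16687/84, 1083/28]
L5 α=1/3: [47885/252, 27061/126, 641/14]
L6 α=3/4: [115925/1008, 38401/504, 8243/56]
= [115, 76, 147]

(1,1) stack=L1,L2,L3,L4,L5,L6; from [0,0,0]:
L1 α=2/5: [162/5, 368/5, 384/5]
L2 α=1/5: [798/25, 1472/25, 2766/25]
L3 α=2/3: [416/25, 9572/75, 3166/75]
L4 α=3/5: [12382/125, 30619/375, 22082/375]
L5 α=1/8: [12553/125, 228583/3000, 241199/3000]
L6 α=1/2: [18303/250, 699583/6000, 835199/6000]
rounded: [73, 117, 139]

(0,1) stack=L1,L2,L3,L4,L5,L6; from [0,0,0]:
+L1 (α=0) → [0, 0, 0]
+L2 (α=1/4) → [37/2, 14, 31]
+L3 (α=0) → [37/2, 14, 31]
+L4 (α=1) → [109, 152, 28]
+L5 (α=0) → [109, 152, 28]
+L6 (α=5/8) → [781/4, 167, 1339/8]
rounded: [195, 167, 167]

(1,1) stack=L1,L2,L3,L4,L5,L7; from [0,0,0]:
after L1 α=2/5: [162/5, 368/5, 384/5]
after L2 α=1/5: [798/25, 1472/25, 2766/25]
after L3 α=2/3: [416/25, 9572/75, 3166/75]
after L4 α=3/5: [12382/125, 30619/375, 22082/375]
after L5 α=1/8: [12553/125, 228583/3000, 241199/3000]
after L7 α=1/5: [50962/625, 404083/3750, 403949/3750]
→ [82, 108, 108]

(2,1) stack=L1,L2,L3,L4,L5,L7; from [0,0,0]:
L1 α=1/8: [39/8, 153/8, 81/8]
L2 α=1/4: [1053/32, 1955/32, 787/32]
L3 α=1/8: [8139/256, 21109/256, 5701/256]
L4 α=1/2: [8395/512, 84085/512, 56389/512]
L5 α=5/7: [76235/1792, 178805/1792, 75589/1792]
L7 α=2/7: [1237751/12544, 1159241/12544, 983641/12544]
rounded: [99, 92, 78]

(0,1) stack=L1,L2,L3,L4,L5,L7; from [0,0,0]:
+L1 (α=0) → [0, 0, 0]
+L2 (α=1/4) → [37/2, 14, 31]
+L3 (α=0) → [37/2, 14, 31]
+L4 (α=1) → [109, 152, 28]
+L5 (α=0) → [109, 152, 28]
+L7 (α=3/8) → [535/4, 545/4, 101/2]
rounded: [134, 136, 50]
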